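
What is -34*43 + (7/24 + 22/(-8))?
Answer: -35147/24 ≈ -1464.5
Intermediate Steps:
-34*43 + (7/24 + 22/(-8)) = -1462 + (7*(1/24) + 22*(-⅛)) = -1462 + (7/24 - 11/4) = -1462 - 59/24 = -35147/24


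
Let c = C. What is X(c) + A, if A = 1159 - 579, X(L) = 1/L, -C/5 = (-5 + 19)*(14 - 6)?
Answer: 324799/560 ≈ 580.00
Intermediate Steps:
C = -560 (C = -5*(-5 + 19)*(14 - 6) = -70*8 = -5*112 = -560)
c = -560
A = 580
X(c) + A = 1/(-560) + 580 = -1/560 + 580 = 324799/560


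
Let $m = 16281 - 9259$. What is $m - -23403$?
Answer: $30425$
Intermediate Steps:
$m = 7022$
$m - -23403 = 7022 - -23403 = 7022 + 23403 = 30425$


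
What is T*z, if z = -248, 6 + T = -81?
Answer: 21576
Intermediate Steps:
T = -87 (T = -6 - 81 = -87)
T*z = -87*(-248) = 21576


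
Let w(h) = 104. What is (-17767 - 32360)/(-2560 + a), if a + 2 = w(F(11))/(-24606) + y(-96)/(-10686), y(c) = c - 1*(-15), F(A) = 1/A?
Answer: 2196729857322/112275111775 ≈ 19.566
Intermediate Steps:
y(c) = 15 + c (y(c) = c + 15 = 15 + c)
a = -87499615/43823286 (a = -2 + (104/(-24606) + (15 - 96)/(-10686)) = -2 + (104*(-1/24606) - 81*(-1/10686)) = -2 + (-52/12303 + 27/3562) = -2 + 146957/43823286 = -87499615/43823286 ≈ -1.9966)
(-17767 - 32360)/(-2560 + a) = (-17767 - 32360)/(-2560 - 87499615/43823286) = -50127/(-112275111775/43823286) = -50127*(-43823286/112275111775) = 2196729857322/112275111775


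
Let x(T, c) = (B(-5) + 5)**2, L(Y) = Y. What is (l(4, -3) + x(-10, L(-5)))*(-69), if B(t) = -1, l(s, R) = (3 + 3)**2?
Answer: -3588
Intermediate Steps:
l(s, R) = 36 (l(s, R) = 6**2 = 36)
x(T, c) = 16 (x(T, c) = (-1 + 5)**2 = 4**2 = 16)
(l(4, -3) + x(-10, L(-5)))*(-69) = (36 + 16)*(-69) = 52*(-69) = -3588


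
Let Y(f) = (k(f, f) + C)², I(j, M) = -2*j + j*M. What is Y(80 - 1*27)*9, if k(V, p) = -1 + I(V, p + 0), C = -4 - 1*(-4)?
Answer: 65707236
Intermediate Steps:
C = 0 (C = -4 + 4 = 0)
I(j, M) = -2*j + M*j
k(V, p) = -1 + V*(-2 + p) (k(V, p) = -1 + V*(-2 + (p + 0)) = -1 + V*(-2 + p))
Y(f) = (-1 + f*(-2 + f))² (Y(f) = ((-1 + f*(-2 + f)) + 0)² = (-1 + f*(-2 + f))²)
Y(80 - 1*27)*9 = (-1 + (80 - 1*27)*(-2 + (80 - 1*27)))²*9 = (-1 + (80 - 27)*(-2 + (80 - 27)))²*9 = (-1 + 53*(-2 + 53))²*9 = (-1 + 53*51)²*9 = (-1 + 2703)²*9 = 2702²*9 = 7300804*9 = 65707236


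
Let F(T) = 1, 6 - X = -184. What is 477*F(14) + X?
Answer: 667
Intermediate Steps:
X = 190 (X = 6 - 1*(-184) = 6 + 184 = 190)
477*F(14) + X = 477*1 + 190 = 477 + 190 = 667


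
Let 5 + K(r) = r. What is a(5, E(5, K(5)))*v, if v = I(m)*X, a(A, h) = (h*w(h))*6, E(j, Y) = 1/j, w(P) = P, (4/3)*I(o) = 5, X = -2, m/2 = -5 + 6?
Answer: -9/5 ≈ -1.8000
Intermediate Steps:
m = 2 (m = 2*(-5 + 6) = 2*1 = 2)
K(r) = -5 + r
I(o) = 15/4 (I(o) = (3/4)*5 = 15/4)
a(A, h) = 6*h**2 (a(A, h) = (h*h)*6 = h**2*6 = 6*h**2)
v = -15/2 (v = (15/4)*(-2) = -15/2 ≈ -7.5000)
a(5, E(5, K(5)))*v = (6*(1/5)**2)*(-15/2) = (6*(1/25))*(-15/2) = (6/25)*(-15/2) = -9/5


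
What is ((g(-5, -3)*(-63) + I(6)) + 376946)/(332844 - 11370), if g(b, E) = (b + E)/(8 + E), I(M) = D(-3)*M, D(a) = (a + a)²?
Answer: 943157/803685 ≈ 1.1735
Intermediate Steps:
D(a) = 4*a² (D(a) = (2*a)² = 4*a²)
I(M) = 36*M (I(M) = (4*(-3)²)*M = (4*9)*M = 36*M)
g(b, E) = (E + b)/(8 + E)
((g(-5, -3)*(-63) + I(6)) + 376946)/(332844 - 11370) = ((((-3 - 5)/(8 - 3))*(-63) + 36*6) + 376946)/(332844 - 11370) = (((-8/5)*(-63) + 216) + 376946)/321474 = ((((⅕)*(-8))*(-63) + 216) + 376946)*(1/321474) = ((-8/5*(-63) + 216) + 376946)*(1/321474) = ((504/5 + 216) + 376946)*(1/321474) = (1584/5 + 376946)*(1/321474) = (1886314/5)*(1/321474) = 943157/803685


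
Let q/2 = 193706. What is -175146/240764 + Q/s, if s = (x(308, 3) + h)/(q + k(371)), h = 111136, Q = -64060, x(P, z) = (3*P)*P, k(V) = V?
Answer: -373811192432313/5954816012 ≈ -62775.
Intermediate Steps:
q = 387412 (q = 2*193706 = 387412)
x(P, z) = 3*P²
s = 395728/387783 (s = (3*308² + 111136)/(387412 + 371) = (3*94864 + 111136)/387783 = (284592 + 111136)*(1/387783) = 395728*(1/387783) = 395728/387783 ≈ 1.0205)
-175146/240764 + Q/s = -175146/240764 - 64060/395728/387783 = -175146*1/240764 - 64060*387783/395728 = -87573/120382 - 6210344745/98932 = -373811192432313/5954816012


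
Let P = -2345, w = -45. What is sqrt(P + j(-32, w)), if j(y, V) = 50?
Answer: 3*I*sqrt(255) ≈ 47.906*I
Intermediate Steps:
sqrt(P + j(-32, w)) = sqrt(-2345 + 50) = sqrt(-2295) = 3*I*sqrt(255)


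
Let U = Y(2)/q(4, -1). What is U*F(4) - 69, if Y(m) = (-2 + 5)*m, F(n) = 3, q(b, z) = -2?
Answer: -78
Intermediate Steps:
Y(m) = 3*m
U = -3 (U = (3*2)/(-2) = 6*(-½) = -3)
U*F(4) - 69 = -3*3 - 69 = -9 - 69 = -78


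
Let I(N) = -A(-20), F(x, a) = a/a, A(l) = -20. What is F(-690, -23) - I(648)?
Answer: -19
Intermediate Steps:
F(x, a) = 1
I(N) = 20 (I(N) = -1*(-20) = 20)
F(-690, -23) - I(648) = 1 - 1*20 = 1 - 20 = -19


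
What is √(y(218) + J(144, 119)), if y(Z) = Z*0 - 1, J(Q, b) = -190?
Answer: I*√191 ≈ 13.82*I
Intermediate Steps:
y(Z) = -1 (y(Z) = 0 - 1 = -1)
√(y(218) + J(144, 119)) = √(-1 - 190) = √(-191) = I*√191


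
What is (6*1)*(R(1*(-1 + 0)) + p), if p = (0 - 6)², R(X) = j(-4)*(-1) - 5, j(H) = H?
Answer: 210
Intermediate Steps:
R(X) = -1 (R(X) = -4*(-1) - 5 = 4 - 5 = -1)
p = 36 (p = (-6)² = 36)
(6*1)*(R(1*(-1 + 0)) + p) = (6*1)*(-1 + 36) = 6*35 = 210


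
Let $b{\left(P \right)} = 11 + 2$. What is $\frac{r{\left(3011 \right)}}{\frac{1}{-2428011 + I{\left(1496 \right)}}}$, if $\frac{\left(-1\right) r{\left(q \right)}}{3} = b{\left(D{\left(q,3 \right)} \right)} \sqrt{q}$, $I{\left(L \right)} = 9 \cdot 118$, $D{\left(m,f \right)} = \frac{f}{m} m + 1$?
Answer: $94651011 \sqrt{3011} \approx 5.1937 \cdot 10^{9}$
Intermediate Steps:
$D{\left(m,f \right)} = 1 + f$ ($D{\left(m,f \right)} = f + 1 = 1 + f$)
$I{\left(L \right)} = 1062$
$b{\left(P \right)} = 13$
$r{\left(q \right)} = - 39 \sqrt{q}$ ($r{\left(q \right)} = - 3 \cdot 13 \sqrt{q} = - 39 \sqrt{q}$)
$\frac{r{\left(3011 \right)}}{\frac{1}{-2428011 + I{\left(1496 \right)}}} = \frac{\left(-39\right) \sqrt{3011}}{\frac{1}{-2428011 + 1062}} = \frac{\left(-39\right) \sqrt{3011}}{\frac{1}{-2426949}} = \frac{\left(-39\right) \sqrt{3011}}{- \frac{1}{2426949}} = - 39 \sqrt{3011} \left(-2426949\right) = 94651011 \sqrt{3011}$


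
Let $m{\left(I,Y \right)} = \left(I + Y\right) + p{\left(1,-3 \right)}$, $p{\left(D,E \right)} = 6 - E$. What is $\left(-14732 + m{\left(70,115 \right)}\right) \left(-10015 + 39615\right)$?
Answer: $-430324800$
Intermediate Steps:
$m{\left(I,Y \right)} = 9 + I + Y$ ($m{\left(I,Y \right)} = \left(I + Y\right) + \left(6 - -3\right) = \left(I + Y\right) + \left(6 + 3\right) = \left(I + Y\right) + 9 = 9 + I + Y$)
$\left(-14732 + m{\left(70,115 \right)}\right) \left(-10015 + 39615\right) = \left(-14732 + \left(9 + 70 + 115\right)\right) \left(-10015 + 39615\right) = \left(-14732 + 194\right) 29600 = \left(-14538\right) 29600 = -430324800$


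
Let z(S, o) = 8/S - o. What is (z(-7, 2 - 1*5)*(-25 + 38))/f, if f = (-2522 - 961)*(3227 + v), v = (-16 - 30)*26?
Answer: -169/49517811 ≈ -3.4129e-6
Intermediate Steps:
v = -1196 (v = -46*26 = -1196)
z(S, o) = -o + 8/S
f = -7073973 (f = (-2522 - 961)*(3227 - 1196) = -3483*2031 = -7073973)
(z(-7, 2 - 1*5)*(-25 + 38))/f = ((-(2 - 1*5) + 8/(-7))*(-25 + 38))/(-7073973) = ((-(2 - 5) + 8*(-⅐))*13)*(-1/7073973) = ((-1*(-3) - 8/7)*13)*(-1/7073973) = ((3 - 8/7)*13)*(-1/7073973) = ((13/7)*13)*(-1/7073973) = (169/7)*(-1/7073973) = -169/49517811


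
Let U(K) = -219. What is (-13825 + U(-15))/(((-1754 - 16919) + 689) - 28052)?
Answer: 3511/11509 ≈ 0.30507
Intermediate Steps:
(-13825 + U(-15))/(((-1754 - 16919) + 689) - 28052) = (-13825 - 219)/(((-1754 - 16919) + 689) - 28052) = -14044/((-18673 + 689) - 28052) = -14044/(-17984 - 28052) = -14044/(-46036) = -14044*(-1/46036) = 3511/11509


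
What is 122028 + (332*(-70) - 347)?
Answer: 98441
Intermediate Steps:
122028 + (332*(-70) - 347) = 122028 + (-23240 - 347) = 122028 - 23587 = 98441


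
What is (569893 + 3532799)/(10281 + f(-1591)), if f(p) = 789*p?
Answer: -683782/207503 ≈ -3.2953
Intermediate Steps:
(569893 + 3532799)/(10281 + f(-1591)) = (569893 + 3532799)/(10281 + 789*(-1591)) = 4102692/(10281 - 1255299) = 4102692/(-1245018) = 4102692*(-1/1245018) = -683782/207503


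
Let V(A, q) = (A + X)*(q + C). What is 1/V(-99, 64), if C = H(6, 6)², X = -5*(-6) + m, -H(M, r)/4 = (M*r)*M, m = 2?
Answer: -1/50019520 ≈ -1.9992e-8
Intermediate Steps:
H(M, r) = -4*r*M² (H(M, r) = -4*M*r*M = -4*r*M²)
X = 32 (X = -5*(-6) + 2 = 30 + 2 = 32)
C = 746496 (C = (-4*6*6²)² = (-4*6*36)² = (-864)² = 746496)
V(A, q) = (32 + A)*(746496 + q) (V(A, q) = (A + 32)*(q + 746496) = (32 + A)*(746496 + q))
1/V(-99, 64) = 1/(23887872 + 32*64 + 746496*(-99) - 99*64) = 1/(23887872 + 2048 - 73903104 - 6336) = 1/(-50019520) = -1/50019520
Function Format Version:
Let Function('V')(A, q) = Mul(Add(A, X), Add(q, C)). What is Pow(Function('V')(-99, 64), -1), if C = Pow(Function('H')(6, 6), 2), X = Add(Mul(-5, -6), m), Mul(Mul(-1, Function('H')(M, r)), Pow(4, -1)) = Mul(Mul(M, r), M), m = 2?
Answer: Rational(-1, 50019520) ≈ -1.9992e-8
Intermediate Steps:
Function('H')(M, r) = Mul(-4, r, Pow(M, 2)) (Function('H')(M, r) = Mul(-4, Mul(Mul(M, r), M)) = Mul(-4, Mul(r, Pow(M, 2))) = Mul(-4, r, Pow(M, 2)))
X = 32 (X = Add(Mul(-5, -6), 2) = Add(30, 2) = 32)
C = 746496 (C = Pow(Mul(-4, 6, Pow(6, 2)), 2) = Pow(Mul(-4, 6, 36), 2) = Pow(-864, 2) = 746496)
Function('V')(A, q) = Mul(Add(32, A), Add(746496, q)) (Function('V')(A, q) = Mul(Add(A, 32), Add(q, 746496)) = Mul(Add(32, A), Add(746496, q)))
Pow(Function('V')(-99, 64), -1) = Pow(Add(23887872, Mul(32, 64), Mul(746496, -99), Mul(-99, 64)), -1) = Pow(Add(23887872, 2048, -73903104, -6336), -1) = Pow(-50019520, -1) = Rational(-1, 50019520)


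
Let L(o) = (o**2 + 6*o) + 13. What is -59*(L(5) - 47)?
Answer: -1239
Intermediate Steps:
L(o) = 13 + o**2 + 6*o
-59*(L(5) - 47) = -59*((13 + 5**2 + 6*5) - 47) = -59*((13 + 25 + 30) - 47) = -59*(68 - 47) = -59*21 = -1239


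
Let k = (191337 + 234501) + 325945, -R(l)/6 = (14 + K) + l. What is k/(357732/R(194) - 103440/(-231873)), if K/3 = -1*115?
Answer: 7960530199861/4612967762 ≈ 1725.7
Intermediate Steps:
K = -345 (K = 3*(-1*115) = 3*(-115) = -345)
R(l) = 1986 - 6*l (R(l) = -6*((14 - 345) + l) = -6*(-331 + l) = 1986 - 6*l)
k = 751783 (k = 425838 + 325945 = 751783)
k/(357732/R(194) - 103440/(-231873)) = 751783/(357732/(1986 - 6*194) - 103440/(-231873)) = 751783/(357732/(1986 - 1164) - 103440*(-1/231873)) = 751783/(357732/822 + 34480/77291) = 751783/(357732*(1/822) + 34480/77291) = 751783/(59622/137 + 34480/77291) = 751783/(4612967762/10588867) = 751783*(10588867/4612967762) = 7960530199861/4612967762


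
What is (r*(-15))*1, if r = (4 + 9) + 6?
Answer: -285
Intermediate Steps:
r = 19 (r = 13 + 6 = 19)
(r*(-15))*1 = (19*(-15))*1 = -285*1 = -285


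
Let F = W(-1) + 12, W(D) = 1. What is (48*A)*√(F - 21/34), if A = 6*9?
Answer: 1296*√14314/17 ≈ 9120.9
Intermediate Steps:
A = 54
F = 13 (F = 1 + 12 = 13)
(48*A)*√(F - 21/34) = (48*54)*√(13 - 21/34) = 2592*√(13 - 21*1/34) = 2592*√(13 - 21/34) = 2592*√(421/34) = 2592*(√14314/34) = 1296*√14314/17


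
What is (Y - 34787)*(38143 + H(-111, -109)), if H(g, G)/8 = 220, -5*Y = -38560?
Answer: -1080373725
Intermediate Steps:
Y = 7712 (Y = -⅕*(-38560) = 7712)
H(g, G) = 1760 (H(g, G) = 8*220 = 1760)
(Y - 34787)*(38143 + H(-111, -109)) = (7712 - 34787)*(38143 + 1760) = -27075*39903 = -1080373725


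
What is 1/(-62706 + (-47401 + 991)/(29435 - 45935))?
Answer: -550/34486753 ≈ -1.5948e-5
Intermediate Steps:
1/(-62706 + (-47401 + 991)/(29435 - 45935)) = 1/(-62706 - 46410/(-16500)) = 1/(-62706 - 46410*(-1/16500)) = 1/(-62706 + 1547/550) = 1/(-34486753/550) = -550/34486753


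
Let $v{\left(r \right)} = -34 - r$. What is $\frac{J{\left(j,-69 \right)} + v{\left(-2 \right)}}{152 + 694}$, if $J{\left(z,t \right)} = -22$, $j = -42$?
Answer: $- \frac{3}{47} \approx -0.06383$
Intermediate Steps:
$\frac{J{\left(j,-69 \right)} + v{\left(-2 \right)}}{152 + 694} = \frac{-22 - 32}{152 + 694} = \frac{-22 + \left(-34 + 2\right)}{846} = \left(-22 - 32\right) \frac{1}{846} = \left(-54\right) \frac{1}{846} = - \frac{3}{47}$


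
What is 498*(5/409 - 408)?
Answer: -83099766/409 ≈ -2.0318e+5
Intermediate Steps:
498*(5/409 - 408) = 498*(-166867/409) = -83099766/409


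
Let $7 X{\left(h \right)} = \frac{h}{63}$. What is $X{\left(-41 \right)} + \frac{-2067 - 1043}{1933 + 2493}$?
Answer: $- \frac{776488}{975933} \approx -0.79564$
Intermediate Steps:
$X{\left(h \right)} = \frac{h}{441}$ ($X{\left(h \right)} = \frac{h \frac{1}{63}}{7} = \frac{\frac{1}{63} h}{7} = \frac{h}{441}$)
$X{\left(-41 \right)} + \frac{-2067 - 1043}{1933 + 2493} = \frac{1}{441} \left(-41\right) + \frac{-2067 - 1043}{1933 + 2493} = - \frac{41}{441} - \frac{3110}{4426} = - \frac{41}{441} - \frac{1555}{2213} = - \frac{776488}{975933}$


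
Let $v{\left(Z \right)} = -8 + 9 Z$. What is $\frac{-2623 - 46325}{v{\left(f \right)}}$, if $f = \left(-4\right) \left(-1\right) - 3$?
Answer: $-48948$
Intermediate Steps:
$f = 1$ ($f = 4 - 3 = 1$)
$\frac{-2623 - 46325}{v{\left(f \right)}} = \frac{-2623 - 46325}{-8 + 9 \cdot 1} = - \frac{48948}{-8 + 9} = - \frac{48948}{1} = \left(-48948\right) 1 = -48948$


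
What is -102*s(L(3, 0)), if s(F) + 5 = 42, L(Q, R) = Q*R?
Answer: -3774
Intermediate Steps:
s(F) = 37 (s(F) = -5 + 42 = 37)
-102*s(L(3, 0)) = -102*37 = -3774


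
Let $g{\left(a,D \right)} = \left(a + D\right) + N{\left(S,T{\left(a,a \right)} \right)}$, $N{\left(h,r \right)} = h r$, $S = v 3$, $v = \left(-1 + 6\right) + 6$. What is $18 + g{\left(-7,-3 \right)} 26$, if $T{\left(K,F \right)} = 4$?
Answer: $3190$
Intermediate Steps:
$v = 11$ ($v = 5 + 6 = 11$)
$S = 33$ ($S = 11 \cdot 3 = 33$)
$g{\left(a,D \right)} = 132 + D + a$ ($g{\left(a,D \right)} = \left(a + D\right) + 33 \cdot 4 = \left(D + a\right) + 132 = 132 + D + a$)
$18 + g{\left(-7,-3 \right)} 26 = 18 + \left(132 - 3 - 7\right) 26 = 18 + 122 \cdot 26 = 18 + 3172 = 3190$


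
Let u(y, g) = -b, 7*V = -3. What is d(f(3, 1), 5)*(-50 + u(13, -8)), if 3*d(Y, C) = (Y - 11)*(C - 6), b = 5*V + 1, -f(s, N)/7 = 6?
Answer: -6042/7 ≈ -863.14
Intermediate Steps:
V = -3/7 (V = (⅐)*(-3) = -3/7 ≈ -0.42857)
f(s, N) = -42 (f(s, N) = -7*6 = -42)
b = -8/7 (b = 5*(-3/7) + 1 = -15/7 + 1 = -8/7 ≈ -1.1429)
d(Y, C) = (-11 + Y)*(-6 + C)/3 (d(Y, C) = ((Y - 11)*(C - 6))/3 = ((-11 + Y)*(-6 + C))/3 = (-11 + Y)*(-6 + C)/3)
u(y, g) = 8/7 (u(y, g) = -1*(-8/7) = 8/7)
d(f(3, 1), 5)*(-50 + u(13, -8)) = (22 - 2*(-42) - 11/3*5 + (⅓)*5*(-42))*(-50 + 8/7) = (22 + 84 - 55/3 - 70)*(-342/7) = (53/3)*(-342/7) = -6042/7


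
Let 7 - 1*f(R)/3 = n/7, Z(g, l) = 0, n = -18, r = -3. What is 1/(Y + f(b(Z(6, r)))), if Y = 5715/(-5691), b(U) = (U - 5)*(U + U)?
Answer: 1897/52566 ≈ 0.036088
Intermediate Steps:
b(U) = 2*U*(-5 + U) (b(U) = (-5 + U)*(2*U) = 2*U*(-5 + U))
f(R) = 201/7 (f(R) = 21 - (-54)/7 = 21 - 3*(-18/7) = 21 + 54/7 = 201/7)
Y = -1905/1897 (Y = 5715*(-1/5691) = -1905/1897 ≈ -1.0042)
1/(Y + f(b(Z(6, r)))) = 1/(-1905/1897 + 201/7) = 1/(52566/1897) = 1897/52566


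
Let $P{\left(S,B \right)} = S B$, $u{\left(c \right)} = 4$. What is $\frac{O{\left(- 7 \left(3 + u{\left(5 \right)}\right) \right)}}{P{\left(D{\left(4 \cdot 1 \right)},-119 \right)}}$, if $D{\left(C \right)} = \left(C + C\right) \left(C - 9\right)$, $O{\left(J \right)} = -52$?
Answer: $- \frac{13}{1190} \approx -0.010924$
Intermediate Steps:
$D{\left(C \right)} = 2 C \left(-9 + C\right)$
$P{\left(S,B \right)} = B S$
$\frac{O{\left(- 7 \left(3 + u{\left(5 \right)}\right) \right)}}{P{\left(D{\left(4 \cdot 1 \right)},-119 \right)}} = - \frac{52}{\left(-119\right) 2 \cdot 4 \cdot 1 \left(-9 + 4 \cdot 1\right)} = - \frac{52}{\left(-119\right) 2 \cdot 4 \left(-9 + 4\right)} = - \frac{52}{\left(-119\right) 2 \cdot 4 \left(-5\right)} = - \frac{52}{\left(-119\right) \left(-40\right)} = - \frac{52}{4760} = \left(-52\right) \frac{1}{4760} = - \frac{13}{1190}$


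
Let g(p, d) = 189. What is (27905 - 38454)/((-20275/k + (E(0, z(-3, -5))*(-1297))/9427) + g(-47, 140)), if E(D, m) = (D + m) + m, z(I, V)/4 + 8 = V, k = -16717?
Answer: -1662429136291/32230784172 ≈ -51.579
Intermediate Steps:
z(I, V) = -32 + 4*V
E(D, m) = D + 2*m
(27905 - 38454)/((-20275/k + (E(0, z(-3, -5))*(-1297))/9427) + g(-47, 140)) = (27905 - 38454)/((-20275/(-16717) + ((0 + 2*(-32 + 4*(-5)))*(-1297))/9427) + 189) = -10549/((-20275*(-1/16717) + ((0 + 2*(-32 - 20))*(-1297))*(1/9427)) + 189) = -10549/((20275/16717 + ((0 + 2*(-52))*(-1297))*(1/9427)) + 189) = -10549/((20275/16717 + ((0 - 104)*(-1297))*(1/9427)) + 189) = -10549/((20275/16717 - 104*(-1297)*(1/9427)) + 189) = -10549/((20275/16717 + 134888*(1/9427)) + 189) = -10549/((20275/16717 + 134888/9427) + 189) = -10549/(2446055121/157591159 + 189) = -10549/32230784172/157591159 = -10549*157591159/32230784172 = -1662429136291/32230784172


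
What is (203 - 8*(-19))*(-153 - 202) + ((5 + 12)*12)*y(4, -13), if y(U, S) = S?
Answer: -128677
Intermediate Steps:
(203 - 8*(-19))*(-153 - 202) + ((5 + 12)*12)*y(4, -13) = (203 - 8*(-19))*(-153 - 202) + ((5 + 12)*12)*(-13) = (203 + 152)*(-355) + (17*12)*(-13) = 355*(-355) + 204*(-13) = -126025 - 2652 = -128677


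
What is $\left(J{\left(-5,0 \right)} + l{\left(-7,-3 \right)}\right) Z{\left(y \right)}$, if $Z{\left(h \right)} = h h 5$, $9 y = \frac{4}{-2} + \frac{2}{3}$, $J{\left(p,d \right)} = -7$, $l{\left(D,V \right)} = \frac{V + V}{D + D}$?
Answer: $- \frac{3680}{5103} \approx -0.72114$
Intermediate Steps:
$l{\left(D,V \right)} = \frac{V}{D}$ ($l{\left(D,V \right)} = \frac{2 V}{2 D} = 2 V \frac{1}{2 D} = \frac{V}{D}$)
$y = - \frac{4}{27}$ ($y = \frac{\frac{4}{-2} + \frac{2}{3}}{9} = \frac{4 \left(- \frac{1}{2}\right) + 2 \cdot \frac{1}{3}}{9} = \frac{-2 + \frac{2}{3}}{9} = \frac{1}{9} \left(- \frac{4}{3}\right) = - \frac{4}{27} \approx -0.14815$)
$Z{\left(h \right)} = 5 h^{2}$ ($Z{\left(h \right)} = h^{2} \cdot 5 = 5 h^{2}$)
$\left(J{\left(-5,0 \right)} + l{\left(-7,-3 \right)}\right) Z{\left(y \right)} = \left(-7 - \frac{3}{-7}\right) 5 \left(- \frac{4}{27}\right)^{2} = \left(-7 - - \frac{3}{7}\right) 5 \cdot \frac{16}{729} = \left(-7 + \frac{3}{7}\right) \frac{80}{729} = \left(- \frac{46}{7}\right) \frac{80}{729} = - \frac{3680}{5103}$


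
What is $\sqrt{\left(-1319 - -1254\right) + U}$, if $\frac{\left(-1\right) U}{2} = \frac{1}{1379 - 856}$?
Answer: $\frac{i \sqrt{17780431}}{523} \approx 8.0625 i$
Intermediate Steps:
$U = - \frac{2}{523}$ ($U = - \frac{2}{1379 - 856} = - \frac{2}{523} \approx -0.0038241$)
$\sqrt{\left(-1319 - -1254\right) + U} = \sqrt{\left(-1319 - -1254\right) - \frac{2}{523}} = \sqrt{\left(-1319 + 1254\right) - \frac{2}{523}} = \sqrt{-65 - \frac{2}{523}} = \sqrt{- \frac{33997}{523}} = \frac{i \sqrt{17780431}}{523}$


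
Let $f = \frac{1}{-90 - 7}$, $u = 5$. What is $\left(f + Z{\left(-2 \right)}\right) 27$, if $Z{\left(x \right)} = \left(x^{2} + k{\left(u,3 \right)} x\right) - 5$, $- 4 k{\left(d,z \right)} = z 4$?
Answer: $\frac{13068}{97} \approx 134.72$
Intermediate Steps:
$k{\left(d,z \right)} = - z$ ($k{\left(d,z \right)} = - \frac{z 4}{4} = - \frac{4 z}{4} = - z$)
$Z{\left(x \right)} = -5 + x^{2} - 3 x$ ($Z{\left(x \right)} = \left(x^{2} + \left(-1\right) 3 x\right) - 5 = \left(x^{2} - 3 x\right) - 5 = -5 + x^{2} - 3 x$)
$f = - \frac{1}{97}$ ($f = \frac{1}{-97} = - \frac{1}{97} \approx -0.010309$)
$\left(f + Z{\left(-2 \right)}\right) 27 = \left(- \frac{1}{97} - \left(-1 - 4\right)\right) 27 = \left(- \frac{1}{97} + \left(-5 + 4 + 6\right)\right) 27 = \left(- \frac{1}{97} + 5\right) 27 = \frac{484}{97} \cdot 27 = \frac{13068}{97}$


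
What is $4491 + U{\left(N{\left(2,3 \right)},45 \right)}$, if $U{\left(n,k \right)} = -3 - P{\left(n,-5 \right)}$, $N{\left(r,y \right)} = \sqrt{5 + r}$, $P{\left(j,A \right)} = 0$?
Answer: $4488$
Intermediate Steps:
$U{\left(n,k \right)} = -3$ ($U{\left(n,k \right)} = -3 - 0 = -3 + 0 = -3$)
$4491 + U{\left(N{\left(2,3 \right)},45 \right)} = 4491 - 3 = 4488$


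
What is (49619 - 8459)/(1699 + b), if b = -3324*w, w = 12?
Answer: -41160/38189 ≈ -1.0778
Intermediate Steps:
b = -39888 (b = -3324*12 = -39888)
(49619 - 8459)/(1699 + b) = (49619 - 8459)/(1699 - 39888) = 41160/(-38189) = 41160*(-1/38189) = -41160/38189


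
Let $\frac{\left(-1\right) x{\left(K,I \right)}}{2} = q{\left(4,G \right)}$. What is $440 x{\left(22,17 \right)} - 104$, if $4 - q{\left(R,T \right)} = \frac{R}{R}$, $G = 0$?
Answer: $-2744$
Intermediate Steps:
$q{\left(R,T \right)} = 3$ ($q{\left(R,T \right)} = 4 - \frac{R}{R} = 4 - 1 = 3$)
$x{\left(K,I \right)} = -6$ ($x{\left(K,I \right)} = \left(-2\right) 3 = -6$)
$440 x{\left(22,17 \right)} - 104 = 440 \left(-6\right) - 104 = -2640 - 104 = -2744$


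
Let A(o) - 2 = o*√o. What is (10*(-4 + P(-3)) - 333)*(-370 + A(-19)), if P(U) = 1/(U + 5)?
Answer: 135424 + 6992*I*√19 ≈ 1.3542e+5 + 30477.0*I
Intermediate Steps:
A(o) = 2 + o^(3/2) (A(o) = 2 + o*√o = 2 + o^(3/2))
P(U) = 1/(5 + U)
(10*(-4 + P(-3)) - 333)*(-370 + A(-19)) = (10*(-4 + 1/(5 - 3)) - 333)*(-370 + (2 + (-19)^(3/2))) = (10*(-4 + 1/2) - 333)*(-370 + (2 - 19*I*√19)) = (10*(-4 + ½) - 333)*(-368 - 19*I*√19) = (10*(-7/2) - 333)*(-368 - 19*I*√19) = (-35 - 333)*(-368 - 19*I*√19) = -368*(-368 - 19*I*√19) = 135424 + 6992*I*√19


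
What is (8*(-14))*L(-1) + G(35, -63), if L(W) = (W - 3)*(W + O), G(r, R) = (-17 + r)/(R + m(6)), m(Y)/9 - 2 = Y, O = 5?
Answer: 1794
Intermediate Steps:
m(Y) = 18 + 9*Y
G(r, R) = (-17 + r)/(72 + R) (G(r, R) = (-17 + r)/(R + (18 + 9*6)) = (-17 + r)/(R + (18 + 54)) = (-17 + r)/(R + 72) = (-17 + r)/(72 + R))
L(W) = (-3 + W)*(5 + W) (L(W) = (W - 3)*(W + 5) = (-3 + W)*(5 + W))
(8*(-14))*L(-1) + G(35, -63) = (8*(-14))*(-15 + (-1)² + 2*(-1)) + (-17 + 35)/(72 - 63) = -112*(-15 + 1 - 2) + 18/9 = -112*(-16) + (⅑)*18 = 1792 + 2 = 1794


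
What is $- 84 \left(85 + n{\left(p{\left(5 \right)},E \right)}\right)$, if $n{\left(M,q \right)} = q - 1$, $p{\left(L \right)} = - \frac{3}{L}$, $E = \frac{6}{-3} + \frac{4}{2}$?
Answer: $-7056$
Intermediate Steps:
$E = 0$ ($E = 6 \left(- \frac{1}{3}\right) + 4 \cdot \frac{1}{2} = -2 + 2 = 0$)
$n{\left(M,q \right)} = -1 + q$ ($n{\left(M,q \right)} = q - 1 = -1 + q$)
$- 84 \left(85 + n{\left(p{\left(5 \right)},E \right)}\right) = - 84 \left(85 + \left(-1 + 0\right)\right) = - 84 \left(85 - 1\right) = \left(-84\right) 84 = -7056$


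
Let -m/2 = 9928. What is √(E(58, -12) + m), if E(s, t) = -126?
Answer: I*√19982 ≈ 141.36*I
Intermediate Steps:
m = -19856 (m = -2*9928 = -19856)
√(E(58, -12) + m) = √(-126 - 19856) = √(-19982) = I*√19982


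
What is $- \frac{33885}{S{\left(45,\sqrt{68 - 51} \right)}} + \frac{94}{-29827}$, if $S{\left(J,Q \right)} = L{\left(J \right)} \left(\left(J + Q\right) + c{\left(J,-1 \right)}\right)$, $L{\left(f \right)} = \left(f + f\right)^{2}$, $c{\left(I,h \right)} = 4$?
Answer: $- \frac{380288033}{4266454080} + \frac{251 \sqrt{17}}{143040} \approx -0.081899$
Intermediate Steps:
$L{\left(f \right)} = 4 f^{2}$ ($L{\left(f \right)} = \left(2 f\right)^{2} = 4 f^{2}$)
$S{\left(J,Q \right)} = 4 J^{2} \left(4 + J + Q\right)$ ($S{\left(J,Q \right)} = 4 J^{2} \left(\left(J + Q\right) + 4\right) = 4 J^{2} \left(4 + J + Q\right)$)
$- \frac{33885}{S{\left(45,\sqrt{68 - 51} \right)}} + \frac{94}{-29827} = - \frac{33885}{4 \cdot 45^{2} \left(4 + 45 + \sqrt{68 - 51}\right)} + \frac{94}{-29827} = - \frac{33885}{4 \cdot 2025 \left(4 + 45 + \sqrt{17}\right)} + 94 \left(- \frac{1}{29827}\right) = - \frac{33885}{4 \cdot 2025 \left(49 + \sqrt{17}\right)} - \frac{94}{29827} = - \frac{33885}{396900 + 8100 \sqrt{17}} - \frac{94}{29827} = - \frac{94}{29827} - \frac{33885}{396900 + 8100 \sqrt{17}}$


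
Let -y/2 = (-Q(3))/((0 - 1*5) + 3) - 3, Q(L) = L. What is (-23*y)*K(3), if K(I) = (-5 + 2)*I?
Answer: 621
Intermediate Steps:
y = 3 (y = -2*((-1*3)/((0 - 1*5) + 3) - 3) = -2*(-3/((0 - 5) + 3) - 3) = -2*(-3/(-5 + 3) - 3) = -2*(-3/(-2) - 3) = -2*(-1/2*(-3) - 3) = -2*(3/2 - 3) = -2*(-3/2) = 3)
K(I) = -3*I
(-23*y)*K(3) = (-23*3)*(-3*3) = -69*(-9) = 621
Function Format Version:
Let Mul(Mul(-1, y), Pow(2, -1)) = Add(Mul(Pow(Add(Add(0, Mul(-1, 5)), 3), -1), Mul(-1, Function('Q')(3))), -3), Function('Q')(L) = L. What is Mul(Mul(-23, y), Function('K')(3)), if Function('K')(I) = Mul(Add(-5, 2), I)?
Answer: 621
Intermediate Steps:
y = 3 (y = Mul(-2, Add(Mul(Pow(Add(Add(0, Mul(-1, 5)), 3), -1), Mul(-1, 3)), -3)) = Mul(-2, Add(Mul(Pow(Add(Add(0, -5), 3), -1), -3), -3)) = Mul(-2, Add(Mul(Pow(Add(-5, 3), -1), -3), -3)) = Mul(-2, Add(Mul(Pow(-2, -1), -3), -3)) = Mul(-2, Add(Mul(Rational(-1, 2), -3), -3)) = Mul(-2, Add(Rational(3, 2), -3)) = Mul(-2, Rational(-3, 2)) = 3)
Function('K')(I) = Mul(-3, I)
Mul(Mul(-23, y), Function('K')(3)) = Mul(Mul(-23, 3), Mul(-3, 3)) = Mul(-69, -9) = 621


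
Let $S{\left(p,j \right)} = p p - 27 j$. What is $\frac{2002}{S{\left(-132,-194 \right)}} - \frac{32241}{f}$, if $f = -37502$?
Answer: $\frac{402862273}{424935162} \approx 0.94806$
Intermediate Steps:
$S{\left(p,j \right)} = p^{2} - 27 j$
$\frac{2002}{S{\left(-132,-194 \right)}} - \frac{32241}{f} = \frac{2002}{\left(-132\right)^{2} - -5238} - \frac{32241}{-37502} = \frac{2002}{17424 + 5238} - - \frac{32241}{37502} = \frac{2002}{22662} + \frac{32241}{37502} = 2002 \cdot \frac{1}{22662} + \frac{32241}{37502} = \frac{1001}{11331} + \frac{32241}{37502} = \frac{402862273}{424935162}$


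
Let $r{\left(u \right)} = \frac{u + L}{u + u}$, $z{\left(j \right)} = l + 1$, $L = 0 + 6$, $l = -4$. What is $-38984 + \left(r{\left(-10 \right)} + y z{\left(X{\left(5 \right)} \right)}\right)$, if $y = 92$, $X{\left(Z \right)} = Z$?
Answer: $- \frac{196299}{5} \approx -39260.0$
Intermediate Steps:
$L = 6$
$z{\left(j \right)} = -3$ ($z{\left(j \right)} = -4 + 1 = -3$)
$r{\left(u \right)} = \frac{6 + u}{2 u}$ ($r{\left(u \right)} = \frac{u + 6}{u + u} = \frac{6 + u}{2 u}$)
$-38984 + \left(r{\left(-10 \right)} + y z{\left(X{\left(5 \right)} \right)}\right) = -38984 + \left(\frac{6 - 10}{2 \left(-10\right)} + 92 \left(-3\right)\right) = -38984 - \left(276 + \frac{1}{20} \left(-4\right)\right) = -38984 + \left(\frac{1}{5} - 276\right) = -38984 - \frac{1379}{5} = - \frac{196299}{5}$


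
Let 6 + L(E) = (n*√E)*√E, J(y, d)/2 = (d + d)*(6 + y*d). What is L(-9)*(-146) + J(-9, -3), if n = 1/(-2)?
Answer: -177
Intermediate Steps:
n = -½ ≈ -0.50000
J(y, d) = 4*d*(6 + d*y) (J(y, d) = 2*((d + d)*(6 + y*d)) = 2*((2*d)*(6 + d*y)) = 2*(2*d*(6 + d*y)) = 4*d*(6 + d*y))
L(E) = -6 - E/2 (L(E) = -6 + (-√E/2)*√E = -6 - E/2)
L(-9)*(-146) + J(-9, -3) = (-6 - ½*(-9))*(-146) + 4*(-3)*(6 - 3*(-9)) = (-6 + 9/2)*(-146) + 4*(-3)*(6 + 27) = -3/2*(-146) + 4*(-3)*33 = 219 - 396 = -177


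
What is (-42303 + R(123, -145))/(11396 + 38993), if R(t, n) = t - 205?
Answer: -42385/50389 ≈ -0.84116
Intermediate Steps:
R(t, n) = -205 + t
(-42303 + R(123, -145))/(11396 + 38993) = (-42303 + (-205 + 123))/(11396 + 38993) = (-42303 - 82)/50389 = -42385*1/50389 = -42385/50389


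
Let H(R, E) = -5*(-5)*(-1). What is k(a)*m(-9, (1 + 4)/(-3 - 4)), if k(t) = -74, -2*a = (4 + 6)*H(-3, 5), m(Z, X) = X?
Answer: 370/7 ≈ 52.857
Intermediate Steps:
H(R, E) = -25 (H(R, E) = 25*(-1) = -25)
a = 125 (a = -(4 + 6)*(-25)/2 = -5*(-25) = -1/2*(-250) = 125)
k(a)*m(-9, (1 + 4)/(-3 - 4)) = -74*(1 + 4)/(-3 - 4) = -370/(-7) = -370*(-1)/7 = -74*(-5/7) = 370/7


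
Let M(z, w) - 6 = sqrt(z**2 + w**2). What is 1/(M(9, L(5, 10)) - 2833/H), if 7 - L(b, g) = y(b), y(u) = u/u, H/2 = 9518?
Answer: -2120286788/29991034943 + 1087107888*sqrt(13)/29991034943 ≈ 0.059996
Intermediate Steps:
H = 19036 (H = 2*9518 = 19036)
y(u) = 1
L(b, g) = 6 (L(b, g) = 7 - 1*1 = 7 - 1 = 6)
M(z, w) = 6 + sqrt(w**2 + z**2) (M(z, w) = 6 + sqrt(z**2 + w**2) = 6 + sqrt(w**2 + z**2))
1/(M(9, L(5, 10)) - 2833/H) = 1/((6 + sqrt(6**2 + 9**2)) - 2833/19036) = 1/((6 + sqrt(36 + 81)) - 2833*1/19036) = 1/((6 + sqrt(117)) - 2833/19036) = 1/((6 + 3*sqrt(13)) - 2833/19036) = 1/(111383/19036 + 3*sqrt(13))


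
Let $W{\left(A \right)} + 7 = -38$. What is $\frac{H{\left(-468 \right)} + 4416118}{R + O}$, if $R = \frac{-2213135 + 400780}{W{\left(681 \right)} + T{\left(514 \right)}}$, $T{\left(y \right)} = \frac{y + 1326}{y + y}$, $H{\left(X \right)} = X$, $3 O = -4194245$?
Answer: $- \frac{14710737975}{4517976502} \approx -3.256$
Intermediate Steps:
$O = - \frac{4194245}{3}$ ($O = \frac{1}{3} \left(-4194245\right) = - \frac{4194245}{3} \approx -1.3981 \cdot 10^{6}$)
$W{\left(A \right)} = -45$ ($W{\left(A \right)} = -7 - 38 = -45$)
$T{\left(y \right)} = \frac{1326 + y}{2 y}$
$R = \frac{93155047}{2221}$ ($R = \frac{-2213135 + 400780}{-45 + \frac{1326 + 514}{2 \cdot 514}} = - \frac{1812355}{-45 + \frac{1}{2} \cdot \frac{1}{514} \cdot 1840} = - \frac{1812355}{-45 + \frac{460}{257}} = - \frac{1812355}{- \frac{11105}{257}} = \left(-1812355\right) \left(- \frac{257}{11105}\right) = \frac{93155047}{2221} \approx 41943.0$)
$\frac{H{\left(-468 \right)} + 4416118}{R + O} = \frac{-468 + 4416118}{\frac{93155047}{2221} - \frac{4194245}{3}} = \frac{4415650}{- \frac{9035953004}{6663}} = 4415650 \left(- \frac{6663}{9035953004}\right) = - \frac{14710737975}{4517976502}$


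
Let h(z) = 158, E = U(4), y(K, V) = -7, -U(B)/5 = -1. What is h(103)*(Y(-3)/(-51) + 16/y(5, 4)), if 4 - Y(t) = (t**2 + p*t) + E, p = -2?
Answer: -111232/357 ≈ -311.57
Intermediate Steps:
U(B) = 5 (U(B) = -5*(-1) = 5)
E = 5
Y(t) = -1 - t**2 + 2*t (Y(t) = 4 - ((t**2 - 2*t) + 5) = 4 - (5 + t**2 - 2*t) = 4 + (-5 - t**2 + 2*t) = -1 - t**2 + 2*t)
h(103)*(Y(-3)/(-51) + 16/y(5, 4)) = 158*((-1 - 1*(-3)**2 + 2*(-3))/(-51) + 16/(-7)) = 158*((-1 - 1*9 - 6)*(-1/51) + 16*(-1/7)) = 158*((-1 - 9 - 6)*(-1/51) - 16/7) = 158*(-16*(-1/51) - 16/7) = 158*(16/51 - 16/7) = 158*(-704/357) = -111232/357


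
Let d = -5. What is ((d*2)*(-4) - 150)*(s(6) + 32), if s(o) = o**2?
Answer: -7480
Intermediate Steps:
((d*2)*(-4) - 150)*(s(6) + 32) = (-5*2*(-4) - 150)*(6**2 + 32) = (-10*(-4) - 150)*(36 + 32) = (40 - 150)*68 = -110*68 = -7480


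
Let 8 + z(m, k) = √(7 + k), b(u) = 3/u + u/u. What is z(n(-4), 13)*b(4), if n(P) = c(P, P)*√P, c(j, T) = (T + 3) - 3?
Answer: -14 + 7*√5/2 ≈ -6.1738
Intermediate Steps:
c(j, T) = T (c(j, T) = (3 + T) - 3 = T)
n(P) = P^(3/2) (n(P) = P*√P = P^(3/2))
b(u) = 1 + 3/u (b(u) = 3/u + 1 = 1 + 3/u)
z(m, k) = -8 + √(7 + k)
z(n(-4), 13)*b(4) = (-8 + √(7 + 13))*((3 + 4)/4) = (-8 + √20)*((¼)*7) = (-8 + 2*√5)*(7/4) = -14 + 7*√5/2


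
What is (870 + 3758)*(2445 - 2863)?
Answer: -1934504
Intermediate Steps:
(870 + 3758)*(2445 - 2863) = 4628*(-418) = -1934504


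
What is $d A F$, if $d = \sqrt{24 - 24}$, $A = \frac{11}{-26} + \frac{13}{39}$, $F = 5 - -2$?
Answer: $0$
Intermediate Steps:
$F = 7$ ($F = 5 + 2 = 7$)
$A = - \frac{7}{78}$ ($A = 11 \left(- \frac{1}{26}\right) + 13 \cdot \frac{1}{39} = - \frac{11}{26} + \frac{1}{3} = - \frac{7}{78} \approx -0.089744$)
$d = 0$ ($d = \sqrt{24 - 24} = \sqrt{0} = 0$)
$d A F = 0 \left(- \frac{7}{78}\right) 7 = 0 \cdot 7 = 0$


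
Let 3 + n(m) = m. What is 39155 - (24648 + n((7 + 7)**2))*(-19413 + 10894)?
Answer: 211659634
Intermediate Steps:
n(m) = -3 + m
39155 - (24648 + n((7 + 7)**2))*(-19413 + 10894) = 39155 - (24648 + (-3 + (7 + 7)**2))*(-19413 + 10894) = 39155 - (24648 + (-3 + 14**2))*(-8519) = 39155 - (24648 + (-3 + 196))*(-8519) = 39155 - (24648 + 193)*(-8519) = 39155 - 24841*(-8519) = 39155 - 1*(-211620479) = 39155 + 211620479 = 211659634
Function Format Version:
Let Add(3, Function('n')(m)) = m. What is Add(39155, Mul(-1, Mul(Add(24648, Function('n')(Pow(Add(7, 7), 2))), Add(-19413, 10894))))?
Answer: 211659634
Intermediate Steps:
Function('n')(m) = Add(-3, m)
Add(39155, Mul(-1, Mul(Add(24648, Function('n')(Pow(Add(7, 7), 2))), Add(-19413, 10894)))) = Add(39155, Mul(-1, Mul(Add(24648, Add(-3, Pow(Add(7, 7), 2))), Add(-19413, 10894)))) = Add(39155, Mul(-1, Mul(Add(24648, Add(-3, Pow(14, 2))), -8519))) = Add(39155, Mul(-1, Mul(Add(24648, Add(-3, 196)), -8519))) = Add(39155, Mul(-1, Mul(Add(24648, 193), -8519))) = Add(39155, Mul(-1, Mul(24841, -8519))) = Add(39155, Mul(-1, -211620479)) = Add(39155, 211620479) = 211659634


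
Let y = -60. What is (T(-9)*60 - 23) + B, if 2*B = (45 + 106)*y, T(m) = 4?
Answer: -4313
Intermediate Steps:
B = -4530 (B = ((45 + 106)*(-60))/2 = (151*(-60))/2 = (1/2)*(-9060) = -4530)
(T(-9)*60 - 23) + B = (4*60 - 23) - 4530 = (240 - 23) - 4530 = 217 - 4530 = -4313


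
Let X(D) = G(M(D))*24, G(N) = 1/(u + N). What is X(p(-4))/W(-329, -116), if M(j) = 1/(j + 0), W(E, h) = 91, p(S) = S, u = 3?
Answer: 96/1001 ≈ 0.095904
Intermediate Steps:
M(j) = 1/j
G(N) = 1/(3 + N)
X(D) = 24/(3 + 1/D)
X(p(-4))/W(-329, -116) = (24*(-4)/(1 + 3*(-4)))/91 = (24*(-4)/(1 - 12))*(1/91) = (24*(-4)/(-11))*(1/91) = (24*(-4)*(-1/11))*(1/91) = (96/11)*(1/91) = 96/1001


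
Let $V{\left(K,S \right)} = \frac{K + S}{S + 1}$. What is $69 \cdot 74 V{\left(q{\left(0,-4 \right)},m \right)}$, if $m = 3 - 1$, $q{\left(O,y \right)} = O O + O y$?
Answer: $3404$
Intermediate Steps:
$q{\left(O,y \right)} = O^{2} + O y$
$m = 2$
$V{\left(K,S \right)} = \frac{K + S}{1 + S}$
$69 \cdot 74 V{\left(q{\left(0,-4 \right)},m \right)} = 69 \cdot 74 \frac{0 \left(0 - 4\right) + 2}{1 + 2} = 5106 \frac{0 \left(-4\right) + 2}{3} = 5106 \frac{0 + 2}{3} = 5106 \cdot \frac{1}{3} \cdot 2 = 5106 \cdot \frac{2}{3} = 3404$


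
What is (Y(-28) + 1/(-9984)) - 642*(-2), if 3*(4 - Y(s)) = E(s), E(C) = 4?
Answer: 12846079/9984 ≈ 1286.7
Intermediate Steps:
Y(s) = 8/3 (Y(s) = 4 - 1/3*4 = 4 - 4/3 = 8/3)
(Y(-28) + 1/(-9984)) - 642*(-2) = (8/3 + 1/(-9984)) - 642*(-2) = (8/3 - 1/9984) + 1284 = 26623/9984 + 1284 = 12846079/9984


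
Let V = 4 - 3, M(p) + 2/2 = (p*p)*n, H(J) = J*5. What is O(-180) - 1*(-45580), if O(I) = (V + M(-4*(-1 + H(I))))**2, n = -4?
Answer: 2699349457355276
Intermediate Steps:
H(J) = 5*J
M(p) = -1 - 4*p**2 (M(p) = -1 + (p*p)*(-4) = -1 + p**2*(-4) = -1 - 4*p**2)
V = 1
O(I) = 16*(4 - 20*I)**4 (O(I) = (1 + (-1 - 4*16*(-1 + 5*I)**2))**2 = (1 + (-1 - 4*(4 - 20*I)**2))**2 = (-4*(4 - 20*I)**2)**2 = 16*(4 - 20*I)**4)
O(-180) - 1*(-45580) = 4096*(1 - 5*(-180))**4 - 1*(-45580) = 4096*(1 + 900)**4 + 45580 = 4096*901**4 + 45580 = 4096*659020863601 + 45580 = 2699349457309696 + 45580 = 2699349457355276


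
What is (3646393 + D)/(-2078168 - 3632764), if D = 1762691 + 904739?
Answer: -6313823/5710932 ≈ -1.1056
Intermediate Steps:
D = 2667430
(3646393 + D)/(-2078168 - 3632764) = (3646393 + 2667430)/(-2078168 - 3632764) = 6313823/(-5710932) = 6313823*(-1/5710932) = -6313823/5710932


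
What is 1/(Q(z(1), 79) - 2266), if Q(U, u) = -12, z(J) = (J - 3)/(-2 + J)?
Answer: -1/2278 ≈ -0.00043898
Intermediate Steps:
z(J) = (-3 + J)/(-2 + J)
1/(Q(z(1), 79) - 2266) = 1/(-12 - 2266) = 1/(-2278) = -1/2278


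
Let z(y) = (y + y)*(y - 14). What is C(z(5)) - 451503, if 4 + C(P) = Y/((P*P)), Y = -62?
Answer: -1828603381/4050 ≈ -4.5151e+5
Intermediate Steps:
z(y) = 2*y*(-14 + y) (z(y) = (2*y)*(-14 + y) = 2*y*(-14 + y))
C(P) = -4 - 62/P²
C(z(5)) - 451503 = (-4 - 62*1/(100*(-14 + 5)²)) - 451503 = (-4 - 62/(2*5*(-9))²) - 451503 = (-4 - 62/(-90)²) - 451503 = (-4 - 62*1/8100) - 451503 = (-4 - 31/4050) - 451503 = -16231/4050 - 451503 = -1828603381/4050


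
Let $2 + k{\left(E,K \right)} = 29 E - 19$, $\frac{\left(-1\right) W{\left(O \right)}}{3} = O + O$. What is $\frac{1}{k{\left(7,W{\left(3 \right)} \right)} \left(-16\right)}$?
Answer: $- \frac{1}{2912} \approx -0.00034341$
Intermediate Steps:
$W{\left(O \right)} = - 6 O$ ($W{\left(O \right)} = - 3 \left(O + O\right) = - 3 \cdot 2 O = - 6 O$)
$k{\left(E,K \right)} = -21 + 29 E$ ($k{\left(E,K \right)} = -2 + \left(29 E - 19\right) = -2 + \left(-19 + 29 E\right) = -21 + 29 E$)
$\frac{1}{k{\left(7,W{\left(3 \right)} \right)} \left(-16\right)} = \frac{1}{\left(-21 + 29 \cdot 7\right) \left(-16\right)} = \frac{1}{\left(-21 + 203\right) \left(-16\right)} = \frac{1}{182 \left(-16\right)} = \frac{1}{-2912} = - \frac{1}{2912}$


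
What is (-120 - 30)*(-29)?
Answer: 4350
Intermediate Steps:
(-120 - 30)*(-29) = -150*(-29) = 4350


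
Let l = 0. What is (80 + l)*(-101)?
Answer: -8080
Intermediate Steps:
(80 + l)*(-101) = (80 + 0)*(-101) = 80*(-101) = -8080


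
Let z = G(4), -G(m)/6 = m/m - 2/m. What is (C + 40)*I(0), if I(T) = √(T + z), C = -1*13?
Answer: 27*I*√3 ≈ 46.765*I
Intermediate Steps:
G(m) = -6 + 12/m (G(m) = -6*(m/m - 2/m) = -6*(1 - 2/m) = -6 + 12/m)
z = -3 (z = -6 + 12/4 = -6 + 12*(¼) = -6 + 3 = -3)
C = -13
I(T) = √(-3 + T) (I(T) = √(T - 3) = √(-3 + T))
(C + 40)*I(0) = (-13 + 40)*√(-3 + 0) = 27*√(-3) = 27*(I*√3) = 27*I*√3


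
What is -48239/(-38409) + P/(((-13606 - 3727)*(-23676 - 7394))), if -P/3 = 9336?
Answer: 12988688649409/10342320565395 ≈ 1.2559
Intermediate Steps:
P = -28008 (P = -3*9336 = -28008)
-48239/(-38409) + P/(((-13606 - 3727)*(-23676 - 7394))) = -48239/(-38409) - 28008*1/((-23676 - 7394)*(-13606 - 3727)) = -48239*(-1/38409) - 28008/((-17333*(-31070))) = 48239/38409 - 28008/538536310 = 48239/38409 - 28008*1/538536310 = 48239/38409 - 14004/269268155 = 12988688649409/10342320565395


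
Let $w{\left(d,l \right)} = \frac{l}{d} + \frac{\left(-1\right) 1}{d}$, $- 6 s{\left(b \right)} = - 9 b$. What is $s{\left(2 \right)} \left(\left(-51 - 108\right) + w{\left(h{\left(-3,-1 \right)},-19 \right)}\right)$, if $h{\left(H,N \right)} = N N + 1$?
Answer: $-507$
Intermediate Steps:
$s{\left(b \right)} = \frac{3 b}{2}$ ($s{\left(b \right)} = - \frac{\left(-9\right) b}{6} = \frac{3 b}{2}$)
$h{\left(H,N \right)} = 1 + N^{2}$ ($h{\left(H,N \right)} = N^{2} + 1 = 1 + N^{2}$)
$w{\left(d,l \right)} = - \frac{1}{d} + \frac{l}{d}$ ($w{\left(d,l \right)} = \frac{l}{d} - \frac{1}{d} = - \frac{1}{d} + \frac{l}{d}$)
$s{\left(2 \right)} \left(\left(-51 - 108\right) + w{\left(h{\left(-3,-1 \right)},-19 \right)}\right) = \frac{3}{2} \cdot 2 \left(\left(-51 - 108\right) + \frac{-1 - 19}{1 + \left(-1\right)^{2}}\right) = 3 \left(-159 + \frac{1}{1 + 1} \left(-20\right)\right) = 3 \left(-159 + \frac{1}{2} \left(-20\right)\right) = 3 \left(-159 - 10\right) = 3 \left(-169\right) = -507$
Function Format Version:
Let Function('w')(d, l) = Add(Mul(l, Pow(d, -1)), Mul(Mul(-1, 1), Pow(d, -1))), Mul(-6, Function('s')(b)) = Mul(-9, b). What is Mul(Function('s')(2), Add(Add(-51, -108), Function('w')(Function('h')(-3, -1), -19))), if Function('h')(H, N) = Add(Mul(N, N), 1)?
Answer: -507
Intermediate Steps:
Function('s')(b) = Mul(Rational(3, 2), b) (Function('s')(b) = Mul(Rational(-1, 6), Mul(-9, b)) = Mul(Rational(3, 2), b))
Function('h')(H, N) = Add(1, Pow(N, 2)) (Function('h')(H, N) = Add(Pow(N, 2), 1) = Add(1, Pow(N, 2)))
Function('w')(d, l) = Add(Mul(-1, Pow(d, -1)), Mul(l, Pow(d, -1))) (Function('w')(d, l) = Add(Mul(l, Pow(d, -1)), Mul(-1, Pow(d, -1))) = Add(Mul(-1, Pow(d, -1)), Mul(l, Pow(d, -1))))
Mul(Function('s')(2), Add(Add(-51, -108), Function('w')(Function('h')(-3, -1), -19))) = Mul(Mul(Rational(3, 2), 2), Add(Add(-51, -108), Mul(Pow(Add(1, Pow(-1, 2)), -1), Add(-1, -19)))) = Mul(3, Add(-159, Mul(Pow(Add(1, 1), -1), -20))) = Mul(3, Add(-159, Mul(Pow(2, -1), -20))) = Mul(3, Add(-159, Mul(Rational(1, 2), -20))) = Mul(3, Add(-159, -10)) = Mul(3, -169) = -507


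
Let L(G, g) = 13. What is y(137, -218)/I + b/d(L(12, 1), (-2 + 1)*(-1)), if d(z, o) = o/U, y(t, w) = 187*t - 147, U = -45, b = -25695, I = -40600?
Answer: 5868092441/5075 ≈ 1.1563e+6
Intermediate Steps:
y(t, w) = -147 + 187*t
d(z, o) = -o/45 (d(z, o) = o/(-45) = o*(-1/45) = -o/45)
y(137, -218)/I + b/d(L(12, 1), (-2 + 1)*(-1)) = (-147 + 187*137)/(-40600) - 25695*45/(-2 + 1) = (-147 + 25619)*(-1/40600) - 25695/((-(-1)*(-1)/45)) = 25472*(-1/40600) - 25695/((-1/45*1)) = -3184/5075 - 25695/(-1/45) = -3184/5075 - 25695*(-45) = -3184/5075 + 1156275 = 5868092441/5075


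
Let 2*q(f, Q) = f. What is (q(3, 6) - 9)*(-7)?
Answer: 105/2 ≈ 52.500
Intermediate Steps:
q(f, Q) = f/2
(q(3, 6) - 9)*(-7) = ((1/2)*3 - 9)*(-7) = (3/2 - 9)*(-7) = -15/2*(-7) = 105/2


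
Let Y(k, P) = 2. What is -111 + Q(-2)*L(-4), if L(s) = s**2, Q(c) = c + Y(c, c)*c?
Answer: -207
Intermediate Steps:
Q(c) = 3*c (Q(c) = c + 2*c = 3*c)
-111 + Q(-2)*L(-4) = -111 + (3*(-2))*(-4)**2 = -111 - 6*16 = -111 - 96 = -207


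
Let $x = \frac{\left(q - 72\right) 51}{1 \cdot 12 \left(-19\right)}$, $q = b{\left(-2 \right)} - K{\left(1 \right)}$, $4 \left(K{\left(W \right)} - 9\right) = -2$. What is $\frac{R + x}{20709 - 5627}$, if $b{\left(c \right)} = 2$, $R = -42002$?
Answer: $- \frac{6381635}{2292464} \approx -2.7837$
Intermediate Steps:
$K{\left(W \right)} = \frac{17}{2}$ ($K{\left(W \right)} = 9 + \frac{1}{4} \left(-2\right) = 9 - \frac{1}{2} = \frac{17}{2}$)
$q = - \frac{13}{2}$ ($q = 2 - \frac{17}{2} = - \frac{13}{2} \approx -6.5$)
$x = \frac{2669}{152}$ ($x = \frac{\left(- \frac{13}{2} - 72\right) 51}{1 \cdot 12 \left(-19\right)} = \frac{\left(- \frac{157}{2}\right) 51}{12 \left(-19\right)} = - \frac{8007}{2 \left(-228\right)} = \left(- \frac{8007}{2}\right) \left(- \frac{1}{228}\right) = \frac{2669}{152} \approx 17.559$)
$\frac{R + x}{20709 - 5627} = \frac{-42002 + \frac{2669}{152}}{20709 - 5627} = - \frac{6381635}{152 \cdot 15082} = \left(- \frac{6381635}{152}\right) \frac{1}{15082} = - \frac{6381635}{2292464}$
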